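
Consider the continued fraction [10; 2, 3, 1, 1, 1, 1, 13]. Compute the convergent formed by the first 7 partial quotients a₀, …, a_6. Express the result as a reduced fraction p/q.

428/41

a_0 = 10: 10/1
a_1 = 2: 21/2
a_2 = 3: 73/7
a_3 = 1: 94/9
a_4 = 1: 167/16
a_5 = 1: 261/25
a_6 = 1: 428/41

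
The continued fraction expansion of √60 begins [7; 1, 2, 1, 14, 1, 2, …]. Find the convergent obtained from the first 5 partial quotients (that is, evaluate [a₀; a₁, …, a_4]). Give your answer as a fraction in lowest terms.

Work from the innermost term outward:
Start with 14.
1 + 1/(14/1) = 1 + 1/14 = 15/14
2 + 1/(15/14) = 2 + 14/15 = 44/15
1 + 1/(44/15) = 1 + 15/44 = 59/44
7 + 1/(59/44) = 7 + 44/59 = 457/59

457/59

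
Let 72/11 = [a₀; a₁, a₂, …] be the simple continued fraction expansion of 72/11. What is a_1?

72 ÷ 11 → quotient 6, remainder 6
11 ÷ 6 → quotient 1, remainder 5

1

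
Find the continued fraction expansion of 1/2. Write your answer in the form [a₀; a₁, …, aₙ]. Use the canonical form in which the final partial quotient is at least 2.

[0; 2]

1 = 0·2 + 1, so a_0 = 0
2 = 2·1 + 0, so a_1 = 2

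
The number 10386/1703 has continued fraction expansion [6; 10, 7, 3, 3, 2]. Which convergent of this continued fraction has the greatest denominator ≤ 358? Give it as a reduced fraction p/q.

1360/223

a_0 = 6: 6/1  (≤ bound)
a_1 = 10: 61/10  (≤ bound)
a_2 = 7: 433/71  (≤ bound)
a_3 = 3: 1360/223  (≤ bound)
a_4 = 3: 4513/740  (> 358, stop)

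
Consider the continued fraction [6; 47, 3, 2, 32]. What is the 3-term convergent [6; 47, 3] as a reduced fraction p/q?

855/142

Start with 3.
47 + 1/(3/1) = 47 + 1/3 = 142/3
6 + 1/(142/3) = 6 + 3/142 = 855/142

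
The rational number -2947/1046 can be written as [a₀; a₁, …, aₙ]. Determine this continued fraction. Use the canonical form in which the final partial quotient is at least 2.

[-3; 5, 2, 10, 9]

Apply division with remainder until the remainder is 0:
-2947 = -3·1046 + 191, so a_0 = -3
1046 = 5·191 + 91, so a_1 = 5
191 = 2·91 + 9, so a_2 = 2
91 = 10·9 + 1, so a_3 = 10
9 = 9·1 + 0, so a_4 = 9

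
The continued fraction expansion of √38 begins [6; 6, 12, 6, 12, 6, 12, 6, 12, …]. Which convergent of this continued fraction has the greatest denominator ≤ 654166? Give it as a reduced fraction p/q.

a_0 = 6: 6/1  (≤ bound)
a_1 = 6: 37/6  (≤ bound)
a_2 = 12: 450/73  (≤ bound)
a_3 = 6: 2737/444  (≤ bound)
a_4 = 12: 33294/5401  (≤ bound)
a_5 = 6: 202501/32850  (≤ bound)
a_6 = 12: 2463306/399601  (≤ bound)
a_7 = 6: 14982337/2430456  (> 654166, stop)

2463306/399601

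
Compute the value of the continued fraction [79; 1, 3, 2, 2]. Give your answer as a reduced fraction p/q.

1755/22

Work from the innermost term outward:
Start with 2.
2 + 1/(2/1) = 2 + 1/2 = 5/2
3 + 1/(5/2) = 3 + 2/5 = 17/5
1 + 1/(17/5) = 1 + 5/17 = 22/17
79 + 1/(22/17) = 79 + 17/22 = 1755/22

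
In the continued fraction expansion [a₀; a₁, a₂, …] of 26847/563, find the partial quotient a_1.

1

26847 ÷ 563 → quotient 47, remainder 386
563 ÷ 386 → quotient 1, remainder 177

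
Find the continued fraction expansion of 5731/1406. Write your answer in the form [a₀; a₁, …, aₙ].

[4; 13, 7, 7, 2]

5731 = 4·1406 + 107, so a_0 = 4
1406 = 13·107 + 15, so a_1 = 13
107 = 7·15 + 2, so a_2 = 7
15 = 7·2 + 1, so a_3 = 7
2 = 2·1 + 0, so a_4 = 2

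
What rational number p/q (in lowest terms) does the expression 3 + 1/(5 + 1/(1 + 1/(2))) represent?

54/17

a_0 = 3: 3/1
a_1 = 5: 16/5
a_2 = 1: 19/6
a_3 = 2: 54/17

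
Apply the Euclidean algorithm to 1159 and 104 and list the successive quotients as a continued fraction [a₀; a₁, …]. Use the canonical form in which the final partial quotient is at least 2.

[11; 6, 1, 14]

⌊1159/104⌋ = 11, remainder 15
⌊104/15⌋ = 6, remainder 14
⌊15/14⌋ = 1, remainder 1
⌊14/1⌋ = 14, remainder 0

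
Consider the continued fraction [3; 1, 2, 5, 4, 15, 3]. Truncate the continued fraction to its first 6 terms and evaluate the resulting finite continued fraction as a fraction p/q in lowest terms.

3764/1021

Start with 15.
4 + 1/(15/1) = 4 + 1/15 = 61/15
5 + 1/(61/15) = 5 + 15/61 = 320/61
2 + 1/(320/61) = 2 + 61/320 = 701/320
1 + 1/(701/320) = 1 + 320/701 = 1021/701
3 + 1/(1021/701) = 3 + 701/1021 = 3764/1021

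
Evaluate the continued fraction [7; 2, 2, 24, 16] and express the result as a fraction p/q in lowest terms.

Starting at the tail and folding back:
Start with 16.
24 + 1/(16/1) = 24 + 1/16 = 385/16
2 + 1/(385/16) = 2 + 16/385 = 786/385
2 + 1/(786/385) = 2 + 385/786 = 1957/786
7 + 1/(1957/786) = 7 + 786/1957 = 14485/1957

14485/1957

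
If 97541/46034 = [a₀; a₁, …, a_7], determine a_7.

60

⌊97541/46034⌋ = 2, remainder 5473
⌊46034/5473⌋ = 8, remainder 2250
⌊5473/2250⌋ = 2, remainder 973
⌊2250/973⌋ = 2, remainder 304
⌊973/304⌋ = 3, remainder 61
⌊304/61⌋ = 4, remainder 60
⌊61/60⌋ = 1, remainder 1
⌊60/1⌋ = 60, remainder 0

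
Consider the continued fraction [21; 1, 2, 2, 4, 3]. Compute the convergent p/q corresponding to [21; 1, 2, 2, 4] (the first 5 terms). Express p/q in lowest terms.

Start with 4.
2 + 1/(4/1) = 2 + 1/4 = 9/4
2 + 1/(9/4) = 2 + 4/9 = 22/9
1 + 1/(22/9) = 1 + 9/22 = 31/22
21 + 1/(31/22) = 21 + 22/31 = 673/31

673/31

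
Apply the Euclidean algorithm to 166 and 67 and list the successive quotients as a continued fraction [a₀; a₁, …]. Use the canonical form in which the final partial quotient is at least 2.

166 ÷ 67 → quotient 2, remainder 32
67 ÷ 32 → quotient 2, remainder 3
32 ÷ 3 → quotient 10, remainder 2
3 ÷ 2 → quotient 1, remainder 1
2 ÷ 1 → quotient 2, remainder 0

[2; 2, 10, 1, 2]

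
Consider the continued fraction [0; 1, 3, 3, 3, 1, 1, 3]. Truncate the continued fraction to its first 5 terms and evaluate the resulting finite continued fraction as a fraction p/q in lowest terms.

33/43

Compute successive convergents:
a_0 = 0: 0/1
a_1 = 1: 1/1
a_2 = 3: 3/4
a_3 = 3: 10/13
a_4 = 3: 33/43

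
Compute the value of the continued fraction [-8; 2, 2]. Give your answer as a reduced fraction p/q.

-38/5

Starting at the tail and folding back:
Start with 2.
2 + 1/(2/1) = 2 + 1/2 = 5/2
-8 + 1/(5/2) = -8 + 2/5 = -38/5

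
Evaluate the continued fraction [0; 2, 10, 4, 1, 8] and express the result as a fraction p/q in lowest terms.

449/942

Compute successive convergents:
a_0 = 0: 0/1
a_1 = 2: 1/2
a_2 = 10: 10/21
a_3 = 4: 41/86
a_4 = 1: 51/107
a_5 = 8: 449/942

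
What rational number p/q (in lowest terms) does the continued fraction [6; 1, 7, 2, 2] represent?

Build up convergents one term at a time:
a_0 = 6: 6/1
a_1 = 1: 7/1
a_2 = 7: 55/8
a_3 = 2: 117/17
a_4 = 2: 289/42

289/42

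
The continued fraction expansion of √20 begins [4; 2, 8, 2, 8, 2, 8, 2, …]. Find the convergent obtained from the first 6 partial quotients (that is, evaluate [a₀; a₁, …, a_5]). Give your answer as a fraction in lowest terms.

Compute successive convergents:
a_0 = 4: 4/1
a_1 = 2: 9/2
a_2 = 8: 76/17
a_3 = 2: 161/36
a_4 = 8: 1364/305
a_5 = 2: 2889/646

2889/646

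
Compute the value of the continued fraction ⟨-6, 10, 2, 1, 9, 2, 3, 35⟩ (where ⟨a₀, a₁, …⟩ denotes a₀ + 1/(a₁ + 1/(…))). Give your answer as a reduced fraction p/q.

Start with 35.
3 + 1/(35/1) = 3 + 1/35 = 106/35
2 + 1/(106/35) = 2 + 35/106 = 247/106
9 + 1/(247/106) = 9 + 106/247 = 2329/247
1 + 1/(2329/247) = 1 + 247/2329 = 2576/2329
2 + 1/(2576/2329) = 2 + 2329/2576 = 7481/2576
10 + 1/(7481/2576) = 10 + 2576/7481 = 77386/7481
-6 + 1/(77386/7481) = -6 + 7481/77386 = -456835/77386

-456835/77386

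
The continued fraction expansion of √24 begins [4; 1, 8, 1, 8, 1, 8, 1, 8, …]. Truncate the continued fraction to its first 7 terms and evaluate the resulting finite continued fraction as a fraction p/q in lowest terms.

Start with 8.
1 + 1/(8/1) = 1 + 1/8 = 9/8
8 + 1/(9/8) = 8 + 8/9 = 80/9
1 + 1/(80/9) = 1 + 9/80 = 89/80
8 + 1/(89/80) = 8 + 80/89 = 792/89
1 + 1/(792/89) = 1 + 89/792 = 881/792
4 + 1/(881/792) = 4 + 792/881 = 4316/881

4316/881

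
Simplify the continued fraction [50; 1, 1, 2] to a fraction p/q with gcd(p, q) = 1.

253/5

Collapse the nested fraction from the inside out:
Start with 2.
1 + 1/(2/1) = 1 + 1/2 = 3/2
1 + 1/(3/2) = 1 + 2/3 = 5/3
50 + 1/(5/3) = 50 + 3/5 = 253/5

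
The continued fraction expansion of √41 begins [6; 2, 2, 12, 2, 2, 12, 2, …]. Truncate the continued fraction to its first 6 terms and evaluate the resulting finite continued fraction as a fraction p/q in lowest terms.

Start with 2.
2 + 1/(2/1) = 2 + 1/2 = 5/2
12 + 1/(5/2) = 12 + 2/5 = 62/5
2 + 1/(62/5) = 2 + 5/62 = 129/62
2 + 1/(129/62) = 2 + 62/129 = 320/129
6 + 1/(320/129) = 6 + 129/320 = 2049/320

2049/320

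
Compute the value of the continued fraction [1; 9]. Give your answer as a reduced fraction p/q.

10/9

Work from the innermost term outward:
Start with 9.
1 + 1/(9/1) = 1 + 1/9 = 10/9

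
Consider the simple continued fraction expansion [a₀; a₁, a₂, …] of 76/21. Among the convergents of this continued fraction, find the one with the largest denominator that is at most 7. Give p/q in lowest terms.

18/5

List convergents until the denominator exceeds the bound:
a_0 = 3: 3/1  (≤ bound)
a_1 = 1: 4/1  (≤ bound)
a_2 = 1: 7/2  (≤ bound)
a_3 = 1: 11/3  (≤ bound)
a_4 = 1: 18/5  (≤ bound)
a_5 = 1: 29/8  (> 7, stop)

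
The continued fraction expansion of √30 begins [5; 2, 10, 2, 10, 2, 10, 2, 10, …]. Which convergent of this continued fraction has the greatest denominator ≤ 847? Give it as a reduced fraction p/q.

List convergents until the denominator exceeds the bound:
a_0 = 5: 5/1  (≤ bound)
a_1 = 2: 11/2  (≤ bound)
a_2 = 10: 115/21  (≤ bound)
a_3 = 2: 241/44  (≤ bound)
a_4 = 10: 2525/461  (≤ bound)
a_5 = 2: 5291/966  (> 847, stop)

2525/461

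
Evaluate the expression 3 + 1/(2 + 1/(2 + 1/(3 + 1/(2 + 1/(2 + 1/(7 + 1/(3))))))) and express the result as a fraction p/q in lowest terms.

a_0 = 3: 3/1
a_1 = 2: 7/2
a_2 = 2: 17/5
a_3 = 3: 58/17
a_4 = 2: 133/39
a_5 = 2: 324/95
a_6 = 7: 2401/704
a_7 = 3: 7527/2207

7527/2207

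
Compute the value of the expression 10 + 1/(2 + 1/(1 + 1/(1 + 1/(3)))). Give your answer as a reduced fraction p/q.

Start with 3.
1 + 1/(3/1) = 1 + 1/3 = 4/3
1 + 1/(4/3) = 1 + 3/4 = 7/4
2 + 1/(7/4) = 2 + 4/7 = 18/7
10 + 1/(18/7) = 10 + 7/18 = 187/18

187/18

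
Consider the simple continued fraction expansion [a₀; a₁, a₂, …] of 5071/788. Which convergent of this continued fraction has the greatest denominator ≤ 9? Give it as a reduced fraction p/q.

a_0 = 6: 6/1  (≤ bound)
a_1 = 2: 13/2  (≤ bound)
a_2 = 3: 45/7  (≤ bound)
a_3 = 2: 103/16  (> 9, stop)

45/7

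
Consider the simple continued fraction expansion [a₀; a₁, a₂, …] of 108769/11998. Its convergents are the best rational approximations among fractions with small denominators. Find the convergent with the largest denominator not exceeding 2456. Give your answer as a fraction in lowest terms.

7325/808

a_0 = 9: 9/1  (≤ bound)
a_1 = 15: 136/15  (≤ bound)
a_2 = 4: 553/61  (≤ bound)
a_3 = 12: 6772/747  (≤ bound)
a_4 = 1: 7325/808  (≤ bound)
a_5 = 6: 50722/5595  (> 2456, stop)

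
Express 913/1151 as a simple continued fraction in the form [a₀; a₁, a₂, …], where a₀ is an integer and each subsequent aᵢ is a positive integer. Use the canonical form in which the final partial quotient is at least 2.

Repeatedly divide and take the remainder:
913 ÷ 1151 → quotient 0, remainder 913
1151 ÷ 913 → quotient 1, remainder 238
913 ÷ 238 → quotient 3, remainder 199
238 ÷ 199 → quotient 1, remainder 39
199 ÷ 39 → quotient 5, remainder 4
39 ÷ 4 → quotient 9, remainder 3
4 ÷ 3 → quotient 1, remainder 1
3 ÷ 1 → quotient 3, remainder 0

[0; 1, 3, 1, 5, 9, 1, 3]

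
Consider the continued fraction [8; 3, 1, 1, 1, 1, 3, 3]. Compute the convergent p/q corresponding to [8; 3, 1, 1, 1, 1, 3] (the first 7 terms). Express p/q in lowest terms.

Use the convergent recurrence hₖ = aₖ·hₖ₋₁ + hₖ₋₂ (and likewise for the denominators kₖ):
a_0 = 8: 8/1
a_1 = 3: 25/3
a_2 = 1: 33/4
a_3 = 1: 58/7
a_4 = 1: 91/11
a_5 = 1: 149/18
a_6 = 3: 538/65

538/65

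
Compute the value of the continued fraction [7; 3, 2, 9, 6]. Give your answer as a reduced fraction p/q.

Work from the innermost term outward:
Start with 6.
9 + 1/(6/1) = 9 + 1/6 = 55/6
2 + 1/(55/6) = 2 + 6/55 = 116/55
3 + 1/(116/55) = 3 + 55/116 = 403/116
7 + 1/(403/116) = 7 + 116/403 = 2937/403

2937/403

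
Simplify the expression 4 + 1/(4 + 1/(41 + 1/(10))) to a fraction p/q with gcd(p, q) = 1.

7027/1654

a_0 = 4: 4/1
a_1 = 4: 17/4
a_2 = 41: 701/165
a_3 = 10: 7027/1654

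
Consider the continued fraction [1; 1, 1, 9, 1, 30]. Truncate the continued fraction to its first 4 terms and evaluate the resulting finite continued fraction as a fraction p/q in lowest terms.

a_0 = 1: 1/1
a_1 = 1: 2/1
a_2 = 1: 3/2
a_3 = 9: 29/19

29/19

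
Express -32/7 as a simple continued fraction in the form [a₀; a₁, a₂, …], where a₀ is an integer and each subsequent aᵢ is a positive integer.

Run the Euclidean algorithm, recording each quotient:
-32 ÷ 7 → quotient -5, remainder 3
7 ÷ 3 → quotient 2, remainder 1
3 ÷ 1 → quotient 3, remainder 0

[-5; 2, 3]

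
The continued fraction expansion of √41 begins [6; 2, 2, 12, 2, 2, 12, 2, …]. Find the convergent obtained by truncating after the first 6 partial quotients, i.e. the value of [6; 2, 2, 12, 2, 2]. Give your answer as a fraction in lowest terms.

Build up convergents one term at a time:
a_0 = 6: 6/1
a_1 = 2: 13/2
a_2 = 2: 32/5
a_3 = 12: 397/62
a_4 = 2: 826/129
a_5 = 2: 2049/320

2049/320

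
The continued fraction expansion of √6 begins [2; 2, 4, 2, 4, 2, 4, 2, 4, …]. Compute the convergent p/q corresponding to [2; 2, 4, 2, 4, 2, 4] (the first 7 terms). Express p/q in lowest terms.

Start with 4.
2 + 1/(4/1) = 2 + 1/4 = 9/4
4 + 1/(9/4) = 4 + 4/9 = 40/9
2 + 1/(40/9) = 2 + 9/40 = 89/40
4 + 1/(89/40) = 4 + 40/89 = 396/89
2 + 1/(396/89) = 2 + 89/396 = 881/396
2 + 1/(881/396) = 2 + 396/881 = 2158/881

2158/881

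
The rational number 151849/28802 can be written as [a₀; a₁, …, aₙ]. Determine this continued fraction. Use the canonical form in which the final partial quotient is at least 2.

[5; 3, 1, 2, 14, 2, 3, 25]

Run the Euclidean algorithm, recording each quotient:
151849 ÷ 28802 → quotient 5, remainder 7839
28802 ÷ 7839 → quotient 3, remainder 5285
7839 ÷ 5285 → quotient 1, remainder 2554
5285 ÷ 2554 → quotient 2, remainder 177
2554 ÷ 177 → quotient 14, remainder 76
177 ÷ 76 → quotient 2, remainder 25
76 ÷ 25 → quotient 3, remainder 1
25 ÷ 1 → quotient 25, remainder 0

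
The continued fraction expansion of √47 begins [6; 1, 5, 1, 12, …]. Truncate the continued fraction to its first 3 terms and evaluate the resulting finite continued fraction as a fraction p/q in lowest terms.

41/6

Start with 5.
1 + 1/(5/1) = 1 + 1/5 = 6/5
6 + 1/(6/5) = 6 + 5/6 = 41/6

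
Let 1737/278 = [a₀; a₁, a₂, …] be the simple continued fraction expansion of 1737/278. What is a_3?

2

⌊1737/278⌋ = 6, remainder 69
⌊278/69⌋ = 4, remainder 2
⌊69/2⌋ = 34, remainder 1
⌊2/1⌋ = 2, remainder 0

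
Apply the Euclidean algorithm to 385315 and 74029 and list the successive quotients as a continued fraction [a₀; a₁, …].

[5; 4, 1, 7, 3, 40, 7, 2]

385315 ÷ 74029 → quotient 5, remainder 15170
74029 ÷ 15170 → quotient 4, remainder 13349
15170 ÷ 13349 → quotient 1, remainder 1821
13349 ÷ 1821 → quotient 7, remainder 602
1821 ÷ 602 → quotient 3, remainder 15
602 ÷ 15 → quotient 40, remainder 2
15 ÷ 2 → quotient 7, remainder 1
2 ÷ 1 → quotient 2, remainder 0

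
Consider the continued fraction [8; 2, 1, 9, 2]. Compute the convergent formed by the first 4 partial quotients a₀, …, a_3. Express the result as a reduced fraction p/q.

Build up convergents one term at a time:
a_0 = 8: 8/1
a_1 = 2: 17/2
a_2 = 1: 25/3
a_3 = 9: 242/29

242/29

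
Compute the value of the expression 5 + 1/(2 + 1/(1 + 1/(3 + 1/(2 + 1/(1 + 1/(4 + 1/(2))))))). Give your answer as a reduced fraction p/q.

2005/374

Start with 2.
4 + 1/(2/1) = 4 + 1/2 = 9/2
1 + 1/(9/2) = 1 + 2/9 = 11/9
2 + 1/(11/9) = 2 + 9/11 = 31/11
3 + 1/(31/11) = 3 + 11/31 = 104/31
1 + 1/(104/31) = 1 + 31/104 = 135/104
2 + 1/(135/104) = 2 + 104/135 = 374/135
5 + 1/(374/135) = 5 + 135/374 = 2005/374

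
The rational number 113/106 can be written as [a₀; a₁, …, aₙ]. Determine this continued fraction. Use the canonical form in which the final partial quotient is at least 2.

Apply division with remainder until the remainder is 0:
⌊113/106⌋ = 1, remainder 7
⌊106/7⌋ = 15, remainder 1
⌊7/1⌋ = 7, remainder 0

[1; 15, 7]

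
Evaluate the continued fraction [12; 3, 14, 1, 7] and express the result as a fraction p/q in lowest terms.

Starting at the tail and folding back:
Start with 7.
1 + 1/(7/1) = 1 + 1/7 = 8/7
14 + 1/(8/7) = 14 + 7/8 = 119/8
3 + 1/(119/8) = 3 + 8/119 = 365/119
12 + 1/(365/119) = 12 + 119/365 = 4499/365

4499/365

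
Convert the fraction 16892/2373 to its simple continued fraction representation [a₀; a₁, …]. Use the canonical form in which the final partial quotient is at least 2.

16892 ÷ 2373 → quotient 7, remainder 281
2373 ÷ 281 → quotient 8, remainder 125
281 ÷ 125 → quotient 2, remainder 31
125 ÷ 31 → quotient 4, remainder 1
31 ÷ 1 → quotient 31, remainder 0

[7; 8, 2, 4, 31]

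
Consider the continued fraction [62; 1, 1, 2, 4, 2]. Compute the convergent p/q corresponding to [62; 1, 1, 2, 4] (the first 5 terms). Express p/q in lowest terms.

a_0 = 62: 62/1
a_1 = 1: 63/1
a_2 = 1: 125/2
a_3 = 2: 313/5
a_4 = 4: 1377/22

1377/22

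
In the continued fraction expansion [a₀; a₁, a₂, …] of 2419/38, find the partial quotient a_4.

12

⌊2419/38⌋ = 63, remainder 25
⌊38/25⌋ = 1, remainder 13
⌊25/13⌋ = 1, remainder 12
⌊13/12⌋ = 1, remainder 1
⌊12/1⌋ = 12, remainder 0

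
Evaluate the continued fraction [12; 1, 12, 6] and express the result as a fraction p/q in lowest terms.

Start with 6.
12 + 1/(6/1) = 12 + 1/6 = 73/6
1 + 1/(73/6) = 1 + 6/73 = 79/73
12 + 1/(79/73) = 12 + 73/79 = 1021/79

1021/79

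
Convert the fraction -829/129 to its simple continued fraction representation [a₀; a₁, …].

⌊-829/129⌋ = -7, remainder 74
⌊129/74⌋ = 1, remainder 55
⌊74/55⌋ = 1, remainder 19
⌊55/19⌋ = 2, remainder 17
⌊19/17⌋ = 1, remainder 2
⌊17/2⌋ = 8, remainder 1
⌊2/1⌋ = 2, remainder 0

[-7; 1, 1, 2, 1, 8, 2]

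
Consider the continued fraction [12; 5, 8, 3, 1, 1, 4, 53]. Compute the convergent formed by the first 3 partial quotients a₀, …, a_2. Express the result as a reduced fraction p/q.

500/41

a_0 = 12: 12/1
a_1 = 5: 61/5
a_2 = 8: 500/41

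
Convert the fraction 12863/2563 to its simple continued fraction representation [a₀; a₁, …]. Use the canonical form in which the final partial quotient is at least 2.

12863 = 5·2563 + 48, so a_0 = 5
2563 = 53·48 + 19, so a_1 = 53
48 = 2·19 + 10, so a_2 = 2
19 = 1·10 + 9, so a_3 = 1
10 = 1·9 + 1, so a_4 = 1
9 = 9·1 + 0, so a_5 = 9

[5; 53, 2, 1, 1, 9]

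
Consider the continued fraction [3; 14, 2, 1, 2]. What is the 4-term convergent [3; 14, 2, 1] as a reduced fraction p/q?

132/43

Use the convergent recurrence hₖ = aₖ·hₖ₋₁ + hₖ₋₂ (and likewise for the denominators kₖ):
a_0 = 3: 3/1
a_1 = 14: 43/14
a_2 = 2: 89/29
a_3 = 1: 132/43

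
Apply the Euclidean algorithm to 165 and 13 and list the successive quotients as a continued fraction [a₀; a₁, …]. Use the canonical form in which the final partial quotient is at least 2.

[12; 1, 2, 4]

Run the Euclidean algorithm, recording each quotient:
165 = 12·13 + 9, so a_0 = 12
13 = 1·9 + 4, so a_1 = 1
9 = 2·4 + 1, so a_2 = 2
4 = 4·1 + 0, so a_3 = 4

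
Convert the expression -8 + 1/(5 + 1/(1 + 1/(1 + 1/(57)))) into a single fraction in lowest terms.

-4949/633

Start with 57.
1 + 1/(57/1) = 1 + 1/57 = 58/57
1 + 1/(58/57) = 1 + 57/58 = 115/58
5 + 1/(115/58) = 5 + 58/115 = 633/115
-8 + 1/(633/115) = -8 + 115/633 = -4949/633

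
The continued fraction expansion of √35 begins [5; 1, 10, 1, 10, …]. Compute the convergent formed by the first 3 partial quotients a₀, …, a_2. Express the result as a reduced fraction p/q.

Starting at the tail and folding back:
Start with 10.
1 + 1/(10/1) = 1 + 1/10 = 11/10
5 + 1/(11/10) = 5 + 10/11 = 65/11

65/11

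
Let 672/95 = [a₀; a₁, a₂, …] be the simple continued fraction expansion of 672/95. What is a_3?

1

672 = 7·95 + 7, so a_0 = 7
95 = 13·7 + 4, so a_1 = 13
7 = 1·4 + 3, so a_2 = 1
4 = 1·3 + 1, so a_3 = 1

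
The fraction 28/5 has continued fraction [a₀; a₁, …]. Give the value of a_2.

28 = 5·5 + 3, so a_0 = 5
5 = 1·3 + 2, so a_1 = 1
3 = 1·2 + 1, so a_2 = 1

1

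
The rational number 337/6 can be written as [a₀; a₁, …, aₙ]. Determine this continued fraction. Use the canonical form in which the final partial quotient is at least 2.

[56; 6]

337 ÷ 6 → quotient 56, remainder 1
6 ÷ 1 → quotient 6, remainder 0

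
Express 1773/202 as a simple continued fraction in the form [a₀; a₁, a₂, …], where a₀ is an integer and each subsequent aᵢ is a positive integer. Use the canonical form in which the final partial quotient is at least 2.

⌊1773/202⌋ = 8, remainder 157
⌊202/157⌋ = 1, remainder 45
⌊157/45⌋ = 3, remainder 22
⌊45/22⌋ = 2, remainder 1
⌊22/1⌋ = 22, remainder 0

[8; 1, 3, 2, 22]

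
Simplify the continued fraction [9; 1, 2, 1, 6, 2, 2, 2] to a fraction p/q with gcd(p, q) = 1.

3351/344

a_0 = 9: 9/1
a_1 = 1: 10/1
a_2 = 2: 29/3
a_3 = 1: 39/4
a_4 = 6: 263/27
a_5 = 2: 565/58
a_6 = 2: 1393/143
a_7 = 2: 3351/344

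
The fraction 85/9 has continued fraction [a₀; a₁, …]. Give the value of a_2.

Apply division with remainder until the remainder is 0:
85 = 9·9 + 4, so a_0 = 9
9 = 2·4 + 1, so a_1 = 2
4 = 4·1 + 0, so a_2 = 4

4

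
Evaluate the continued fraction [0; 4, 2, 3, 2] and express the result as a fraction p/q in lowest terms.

Start with 2.
3 + 1/(2/1) = 3 + 1/2 = 7/2
2 + 1/(7/2) = 2 + 2/7 = 16/7
4 + 1/(16/7) = 4 + 7/16 = 71/16
0 + 1/(71/16) = 0 + 16/71 = 16/71

16/71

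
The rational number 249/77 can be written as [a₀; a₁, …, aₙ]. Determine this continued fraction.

249 = 3·77 + 18, so a_0 = 3
77 = 4·18 + 5, so a_1 = 4
18 = 3·5 + 3, so a_2 = 3
5 = 1·3 + 2, so a_3 = 1
3 = 1·2 + 1, so a_4 = 1
2 = 2·1 + 0, so a_5 = 2

[3; 4, 3, 1, 1, 2]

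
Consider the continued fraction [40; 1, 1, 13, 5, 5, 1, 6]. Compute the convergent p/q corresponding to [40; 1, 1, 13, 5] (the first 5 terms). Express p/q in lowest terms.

5551/137

a_0 = 40: 40/1
a_1 = 1: 41/1
a_2 = 1: 81/2
a_3 = 13: 1094/27
a_4 = 5: 5551/137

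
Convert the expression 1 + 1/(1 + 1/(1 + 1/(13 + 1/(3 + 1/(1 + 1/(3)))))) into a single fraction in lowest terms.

Start with 3.
1 + 1/(3/1) = 1 + 1/3 = 4/3
3 + 1/(4/3) = 3 + 3/4 = 15/4
13 + 1/(15/4) = 13 + 4/15 = 199/15
1 + 1/(199/15) = 1 + 15/199 = 214/199
1 + 1/(214/199) = 1 + 199/214 = 413/214
1 + 1/(413/214) = 1 + 214/413 = 627/413

627/413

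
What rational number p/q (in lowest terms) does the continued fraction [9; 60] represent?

541/60

Use the convergent recurrence hₖ = aₖ·hₖ₋₁ + hₖ₋₂ (and likewise for the denominators kₖ):
a_0 = 9: 9/1
a_1 = 60: 541/60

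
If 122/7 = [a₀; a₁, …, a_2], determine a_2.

3

122 = 17·7 + 3, so a_0 = 17
7 = 2·3 + 1, so a_1 = 2
3 = 3·1 + 0, so a_2 = 3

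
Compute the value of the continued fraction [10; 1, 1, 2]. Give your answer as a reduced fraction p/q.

53/5

a_0 = 10: 10/1
a_1 = 1: 11/1
a_2 = 1: 21/2
a_3 = 2: 53/5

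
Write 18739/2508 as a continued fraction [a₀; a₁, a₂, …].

[7; 2, 8, 3, 47]

18739 = 7·2508 + 1183, so a_0 = 7
2508 = 2·1183 + 142, so a_1 = 2
1183 = 8·142 + 47, so a_2 = 8
142 = 3·47 + 1, so a_3 = 3
47 = 47·1 + 0, so a_4 = 47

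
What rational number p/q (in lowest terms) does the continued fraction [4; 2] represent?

9/2

Start with 2.
4 + 1/(2/1) = 4 + 1/2 = 9/2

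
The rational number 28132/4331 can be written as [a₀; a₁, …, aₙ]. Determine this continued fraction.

[6; 2, 55, 39]

Run the Euclidean algorithm, recording each quotient:
28132 = 6·4331 + 2146, so a_0 = 6
4331 = 2·2146 + 39, so a_1 = 2
2146 = 55·39 + 1, so a_2 = 55
39 = 39·1 + 0, so a_3 = 39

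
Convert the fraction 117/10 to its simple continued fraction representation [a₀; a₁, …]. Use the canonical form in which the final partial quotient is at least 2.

[11; 1, 2, 3]

Repeatedly divide and take the remainder:
⌊117/10⌋ = 11, remainder 7
⌊10/7⌋ = 1, remainder 3
⌊7/3⌋ = 2, remainder 1
⌊3/1⌋ = 3, remainder 0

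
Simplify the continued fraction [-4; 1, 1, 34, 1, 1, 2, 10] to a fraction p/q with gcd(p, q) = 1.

a_0 = -4: -4/1
a_1 = 1: -3/1
a_2 = 1: -7/2
a_3 = 34: -241/69
a_4 = 1: -248/71
a_5 = 1: -489/140
a_6 = 2: -1226/351
a_7 = 10: -12749/3650

-12749/3650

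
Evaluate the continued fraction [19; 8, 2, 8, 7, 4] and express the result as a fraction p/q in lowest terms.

Starting at the tail and folding back:
Start with 4.
7 + 1/(4/1) = 7 + 1/4 = 29/4
8 + 1/(29/4) = 8 + 4/29 = 236/29
2 + 1/(236/29) = 2 + 29/236 = 501/236
8 + 1/(501/236) = 8 + 236/501 = 4244/501
19 + 1/(4244/501) = 19 + 501/4244 = 81137/4244

81137/4244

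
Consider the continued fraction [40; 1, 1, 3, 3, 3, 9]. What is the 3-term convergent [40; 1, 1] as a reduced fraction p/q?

81/2

a_0 = 40: 40/1
a_1 = 1: 41/1
a_2 = 1: 81/2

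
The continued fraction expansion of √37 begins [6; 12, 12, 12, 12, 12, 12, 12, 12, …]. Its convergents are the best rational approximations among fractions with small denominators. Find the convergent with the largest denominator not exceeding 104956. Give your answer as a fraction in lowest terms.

List convergents until the denominator exceeds the bound:
a_0 = 6: 6/1  (≤ bound)
a_1 = 12: 73/12  (≤ bound)
a_2 = 12: 882/145  (≤ bound)
a_3 = 12: 10657/1752  (≤ bound)
a_4 = 12: 128766/21169  (≤ bound)
a_5 = 12: 1555849/255780  (> 104956, stop)

128766/21169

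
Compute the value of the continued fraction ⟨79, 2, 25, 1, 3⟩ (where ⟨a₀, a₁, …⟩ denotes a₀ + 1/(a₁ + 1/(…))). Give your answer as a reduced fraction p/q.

a_0 = 79: 79/1
a_1 = 2: 159/2
a_2 = 25: 4054/51
a_3 = 1: 4213/53
a_4 = 3: 16693/210

16693/210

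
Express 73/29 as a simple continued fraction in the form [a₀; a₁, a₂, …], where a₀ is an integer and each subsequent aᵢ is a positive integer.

[2; 1, 1, 14]

⌊73/29⌋ = 2, remainder 15
⌊29/15⌋ = 1, remainder 14
⌊15/14⌋ = 1, remainder 1
⌊14/1⌋ = 14, remainder 0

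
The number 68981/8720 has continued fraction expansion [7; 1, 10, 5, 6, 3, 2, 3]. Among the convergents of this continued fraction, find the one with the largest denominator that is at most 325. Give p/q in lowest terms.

a_0 = 7: 7/1  (≤ bound)
a_1 = 1: 8/1  (≤ bound)
a_2 = 10: 87/11  (≤ bound)
a_3 = 5: 443/56  (≤ bound)
a_4 = 6: 2745/347  (> 325, stop)

443/56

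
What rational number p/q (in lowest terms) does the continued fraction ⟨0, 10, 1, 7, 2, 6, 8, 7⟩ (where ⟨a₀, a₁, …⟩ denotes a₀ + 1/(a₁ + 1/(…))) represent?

Start with 7.
8 + 1/(7/1) = 8 + 1/7 = 57/7
6 + 1/(57/7) = 6 + 7/57 = 349/57
2 + 1/(349/57) = 2 + 57/349 = 755/349
7 + 1/(755/349) = 7 + 349/755 = 5634/755
1 + 1/(5634/755) = 1 + 755/5634 = 6389/5634
10 + 1/(6389/5634) = 10 + 5634/6389 = 69524/6389
0 + 1/(69524/6389) = 0 + 6389/69524 = 6389/69524

6389/69524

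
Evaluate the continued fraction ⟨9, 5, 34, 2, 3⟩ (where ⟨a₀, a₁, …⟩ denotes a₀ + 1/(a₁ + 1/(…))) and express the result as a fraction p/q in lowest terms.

Start with 3.
2 + 1/(3/1) = 2 + 1/3 = 7/3
34 + 1/(7/3) = 34 + 3/7 = 241/7
5 + 1/(241/7) = 5 + 7/241 = 1212/241
9 + 1/(1212/241) = 9 + 241/1212 = 11149/1212

11149/1212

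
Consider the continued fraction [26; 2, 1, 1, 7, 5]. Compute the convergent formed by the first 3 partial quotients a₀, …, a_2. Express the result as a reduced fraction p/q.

Work from the innermost term outward:
Start with 1.
2 + 1/(1/1) = 2 + 1/1 = 3/1
26 + 1/(3/1) = 26 + 1/3 = 79/3

79/3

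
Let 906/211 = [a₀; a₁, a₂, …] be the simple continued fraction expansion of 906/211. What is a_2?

⌊906/211⌋ = 4, remainder 62
⌊211/62⌋ = 3, remainder 25
⌊62/25⌋ = 2, remainder 12

2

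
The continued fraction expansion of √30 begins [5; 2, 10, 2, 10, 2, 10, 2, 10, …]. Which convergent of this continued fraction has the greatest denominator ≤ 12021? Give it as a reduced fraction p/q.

55435/10121

List convergents until the denominator exceeds the bound:
a_0 = 5: 5/1  (≤ bound)
a_1 = 2: 11/2  (≤ bound)
a_2 = 10: 115/21  (≤ bound)
a_3 = 2: 241/44  (≤ bound)
a_4 = 10: 2525/461  (≤ bound)
a_5 = 2: 5291/966  (≤ bound)
a_6 = 10: 55435/10121  (≤ bound)
a_7 = 2: 116161/21208  (> 12021, stop)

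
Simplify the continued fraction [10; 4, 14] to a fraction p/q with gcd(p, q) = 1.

584/57

Collapse the nested fraction from the inside out:
Start with 14.
4 + 1/(14/1) = 4 + 1/14 = 57/14
10 + 1/(57/14) = 10 + 14/57 = 584/57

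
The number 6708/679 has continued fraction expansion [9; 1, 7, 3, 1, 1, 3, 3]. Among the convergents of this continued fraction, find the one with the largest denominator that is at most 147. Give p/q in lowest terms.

List convergents until the denominator exceeds the bound:
a_0 = 9: 9/1  (≤ bound)
a_1 = 1: 10/1  (≤ bound)
a_2 = 7: 79/8  (≤ bound)
a_3 = 3: 247/25  (≤ bound)
a_4 = 1: 326/33  (≤ bound)
a_5 = 1: 573/58  (≤ bound)
a_6 = 3: 2045/207  (> 147, stop)

573/58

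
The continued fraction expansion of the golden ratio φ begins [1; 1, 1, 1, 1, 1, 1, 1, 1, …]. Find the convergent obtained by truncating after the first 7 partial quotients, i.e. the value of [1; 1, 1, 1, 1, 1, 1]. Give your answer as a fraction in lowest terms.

21/13

Start with 1.
1 + 1/(1/1) = 1 + 1/1 = 2/1
1 + 1/(2/1) = 1 + 1/2 = 3/2
1 + 1/(3/2) = 1 + 2/3 = 5/3
1 + 1/(5/3) = 1 + 3/5 = 8/5
1 + 1/(8/5) = 1 + 5/8 = 13/8
1 + 1/(13/8) = 1 + 8/13 = 21/13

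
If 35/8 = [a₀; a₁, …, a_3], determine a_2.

1

35 = 4·8 + 3, so a_0 = 4
8 = 2·3 + 2, so a_1 = 2
3 = 1·2 + 1, so a_2 = 1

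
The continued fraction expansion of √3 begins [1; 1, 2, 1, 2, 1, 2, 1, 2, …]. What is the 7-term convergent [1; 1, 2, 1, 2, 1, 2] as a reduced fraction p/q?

a_0 = 1: 1/1
a_1 = 1: 2/1
a_2 = 2: 5/3
a_3 = 1: 7/4
a_4 = 2: 19/11
a_5 = 1: 26/15
a_6 = 2: 71/41

71/41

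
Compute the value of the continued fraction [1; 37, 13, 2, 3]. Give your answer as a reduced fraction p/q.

Use the convergent recurrence hₖ = aₖ·hₖ₋₁ + hₖ₋₂ (and likewise for the denominators kₖ):
a_0 = 1: 1/1
a_1 = 37: 38/37
a_2 = 13: 495/482
a_3 = 2: 1028/1001
a_4 = 3: 3579/3485

3579/3485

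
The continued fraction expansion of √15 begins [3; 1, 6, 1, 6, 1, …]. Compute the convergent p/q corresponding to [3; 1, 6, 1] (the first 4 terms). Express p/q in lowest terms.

a_0 = 3: 3/1
a_1 = 1: 4/1
a_2 = 6: 27/7
a_3 = 1: 31/8

31/8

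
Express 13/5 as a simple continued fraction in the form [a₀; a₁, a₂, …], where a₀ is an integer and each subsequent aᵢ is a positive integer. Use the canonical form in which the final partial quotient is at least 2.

[2; 1, 1, 2]

13 ÷ 5 → quotient 2, remainder 3
5 ÷ 3 → quotient 1, remainder 2
3 ÷ 2 → quotient 1, remainder 1
2 ÷ 1 → quotient 2, remainder 0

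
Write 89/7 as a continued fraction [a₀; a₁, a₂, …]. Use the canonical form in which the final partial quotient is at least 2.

Run the Euclidean algorithm, recording each quotient:
89 ÷ 7 → quotient 12, remainder 5
7 ÷ 5 → quotient 1, remainder 2
5 ÷ 2 → quotient 2, remainder 1
2 ÷ 1 → quotient 2, remainder 0

[12; 1, 2, 2]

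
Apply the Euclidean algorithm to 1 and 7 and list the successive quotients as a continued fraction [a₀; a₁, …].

[0; 7]

1 ÷ 7 → quotient 0, remainder 1
7 ÷ 1 → quotient 7, remainder 0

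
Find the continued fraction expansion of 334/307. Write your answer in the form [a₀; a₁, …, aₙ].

[1; 11, 2, 1, 2, 3]

334 = 1·307 + 27, so a_0 = 1
307 = 11·27 + 10, so a_1 = 11
27 = 2·10 + 7, so a_2 = 2
10 = 1·7 + 3, so a_3 = 1
7 = 2·3 + 1, so a_4 = 2
3 = 3·1 + 0, so a_5 = 3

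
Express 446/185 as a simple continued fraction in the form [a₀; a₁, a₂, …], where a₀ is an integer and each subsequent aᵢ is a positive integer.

[2; 2, 2, 3, 3, 3]

446 ÷ 185 → quotient 2, remainder 76
185 ÷ 76 → quotient 2, remainder 33
76 ÷ 33 → quotient 2, remainder 10
33 ÷ 10 → quotient 3, remainder 3
10 ÷ 3 → quotient 3, remainder 1
3 ÷ 1 → quotient 3, remainder 0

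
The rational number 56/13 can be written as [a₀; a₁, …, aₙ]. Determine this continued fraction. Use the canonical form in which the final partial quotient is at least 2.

Repeatedly divide and take the remainder:
56 = 4·13 + 4, so a_0 = 4
13 = 3·4 + 1, so a_1 = 3
4 = 4·1 + 0, so a_2 = 4

[4; 3, 4]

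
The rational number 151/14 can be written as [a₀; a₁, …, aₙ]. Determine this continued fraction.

[10; 1, 3, 1, 2]

Run the Euclidean algorithm, recording each quotient:
151 ÷ 14 → quotient 10, remainder 11
14 ÷ 11 → quotient 1, remainder 3
11 ÷ 3 → quotient 3, remainder 2
3 ÷ 2 → quotient 1, remainder 1
2 ÷ 1 → quotient 2, remainder 0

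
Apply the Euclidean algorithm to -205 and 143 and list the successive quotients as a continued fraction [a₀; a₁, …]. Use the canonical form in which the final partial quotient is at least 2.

[-2; 1, 1, 3, 3, 1, 4]

Apply division with remainder until the remainder is 0:
-205 ÷ 143 → quotient -2, remainder 81
143 ÷ 81 → quotient 1, remainder 62
81 ÷ 62 → quotient 1, remainder 19
62 ÷ 19 → quotient 3, remainder 5
19 ÷ 5 → quotient 3, remainder 4
5 ÷ 4 → quotient 1, remainder 1
4 ÷ 1 → quotient 4, remainder 0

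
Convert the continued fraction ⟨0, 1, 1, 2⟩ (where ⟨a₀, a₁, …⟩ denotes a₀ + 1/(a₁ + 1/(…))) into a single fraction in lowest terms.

3/5

a_0 = 0: 0/1
a_1 = 1: 1/1
a_2 = 1: 1/2
a_3 = 2: 3/5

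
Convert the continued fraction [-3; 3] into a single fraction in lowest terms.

-8/3

Start with 3.
-3 + 1/(3/1) = -3 + 1/3 = -8/3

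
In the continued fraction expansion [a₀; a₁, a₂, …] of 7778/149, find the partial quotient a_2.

1

7778 = 52·149 + 30, so a_0 = 52
149 = 4·30 + 29, so a_1 = 4
30 = 1·29 + 1, so a_2 = 1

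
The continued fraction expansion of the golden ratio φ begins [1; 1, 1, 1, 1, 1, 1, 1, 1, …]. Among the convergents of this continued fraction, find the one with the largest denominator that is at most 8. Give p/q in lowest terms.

13/8

a_0 = 1: 1/1  (≤ bound)
a_1 = 1: 2/1  (≤ bound)
a_2 = 1: 3/2  (≤ bound)
a_3 = 1: 5/3  (≤ bound)
a_4 = 1: 8/5  (≤ bound)
a_5 = 1: 13/8  (≤ bound)
a_6 = 1: 21/13  (> 8, stop)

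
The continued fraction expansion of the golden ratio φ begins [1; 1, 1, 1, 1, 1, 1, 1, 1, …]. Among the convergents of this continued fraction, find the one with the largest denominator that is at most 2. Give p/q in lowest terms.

3/2

List convergents until the denominator exceeds the bound:
a_0 = 1: 1/1  (≤ bound)
a_1 = 1: 2/1  (≤ bound)
a_2 = 1: 3/2  (≤ bound)
a_3 = 1: 5/3  (> 2, stop)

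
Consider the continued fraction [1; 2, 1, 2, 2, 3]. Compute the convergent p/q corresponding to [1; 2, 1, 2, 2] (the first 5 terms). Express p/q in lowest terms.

a_0 = 1: 1/1
a_1 = 2: 3/2
a_2 = 1: 4/3
a_3 = 2: 11/8
a_4 = 2: 26/19

26/19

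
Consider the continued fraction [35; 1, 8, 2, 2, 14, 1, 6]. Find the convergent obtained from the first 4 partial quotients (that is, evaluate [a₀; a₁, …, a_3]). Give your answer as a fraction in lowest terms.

682/19

Use the convergent recurrence hₖ = aₖ·hₖ₋₁ + hₖ₋₂ (and likewise for the denominators kₖ):
a_0 = 35: 35/1
a_1 = 1: 36/1
a_2 = 8: 323/9
a_3 = 2: 682/19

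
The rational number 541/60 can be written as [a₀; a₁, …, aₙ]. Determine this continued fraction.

⌊541/60⌋ = 9, remainder 1
⌊60/1⌋ = 60, remainder 0

[9; 60]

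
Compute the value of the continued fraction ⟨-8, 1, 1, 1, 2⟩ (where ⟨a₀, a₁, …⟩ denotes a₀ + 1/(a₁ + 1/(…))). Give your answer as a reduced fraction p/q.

-59/8

a_0 = -8: -8/1
a_1 = 1: -7/1
a_2 = 1: -15/2
a_3 = 1: -22/3
a_4 = 2: -59/8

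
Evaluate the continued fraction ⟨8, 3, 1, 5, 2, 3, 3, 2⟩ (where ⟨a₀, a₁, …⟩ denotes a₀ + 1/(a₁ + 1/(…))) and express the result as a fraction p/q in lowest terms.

a_0 = 8: 8/1
a_1 = 3: 25/3
a_2 = 1: 33/4
a_3 = 5: 190/23
a_4 = 2: 413/50
a_5 = 3: 1429/173
a_6 = 3: 4700/569
a_7 = 2: 10829/1311

10829/1311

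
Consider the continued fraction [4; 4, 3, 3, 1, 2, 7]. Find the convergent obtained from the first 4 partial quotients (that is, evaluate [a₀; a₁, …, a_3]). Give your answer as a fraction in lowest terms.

182/43

a_0 = 4: 4/1
a_1 = 4: 17/4
a_2 = 3: 55/13
a_3 = 3: 182/43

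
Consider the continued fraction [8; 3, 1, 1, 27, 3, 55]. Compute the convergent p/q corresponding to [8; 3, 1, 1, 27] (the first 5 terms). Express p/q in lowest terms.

a_0 = 8: 8/1
a_1 = 3: 25/3
a_2 = 1: 33/4
a_3 = 1: 58/7
a_4 = 27: 1599/193

1599/193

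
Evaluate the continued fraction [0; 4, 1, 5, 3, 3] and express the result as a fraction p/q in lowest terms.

63/305

a_0 = 0: 0/1
a_1 = 4: 1/4
a_2 = 1: 1/5
a_3 = 5: 6/29
a_4 = 3: 19/92
a_5 = 3: 63/305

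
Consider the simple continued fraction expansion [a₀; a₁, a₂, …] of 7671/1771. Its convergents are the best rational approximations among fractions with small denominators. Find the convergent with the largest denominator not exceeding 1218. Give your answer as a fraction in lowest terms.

2300/531

a_0 = 4: 4/1  (≤ bound)
a_1 = 3: 13/3  (≤ bound)
a_2 = 58: 758/175  (≤ bound)
a_3 = 1: 771/178  (≤ bound)
a_4 = 2: 2300/531  (≤ bound)
a_5 = 3: 7671/1771  (> 1218, stop)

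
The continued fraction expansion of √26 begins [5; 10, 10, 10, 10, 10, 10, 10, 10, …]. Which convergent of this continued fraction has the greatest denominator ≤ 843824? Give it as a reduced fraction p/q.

a_0 = 5: 5/1  (≤ bound)
a_1 = 10: 51/10  (≤ bound)
a_2 = 10: 515/101  (≤ bound)
a_3 = 10: 5201/1020  (≤ bound)
a_4 = 10: 52525/10301  (≤ bound)
a_5 = 10: 530451/104030  (≤ bound)
a_6 = 10: 5357035/1050601  (> 843824, stop)

530451/104030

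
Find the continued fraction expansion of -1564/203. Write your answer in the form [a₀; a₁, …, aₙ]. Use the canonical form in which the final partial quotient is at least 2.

-1564 = -8·203 + 60, so a_0 = -8
203 = 3·60 + 23, so a_1 = 3
60 = 2·23 + 14, so a_2 = 2
23 = 1·14 + 9, so a_3 = 1
14 = 1·9 + 5, so a_4 = 1
9 = 1·5 + 4, so a_5 = 1
5 = 1·4 + 1, so a_6 = 1
4 = 4·1 + 0, so a_7 = 4

[-8; 3, 2, 1, 1, 1, 1, 4]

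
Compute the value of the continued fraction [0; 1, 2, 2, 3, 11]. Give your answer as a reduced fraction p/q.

Work from the innermost term outward:
Start with 11.
3 + 1/(11/1) = 3 + 1/11 = 34/11
2 + 1/(34/11) = 2 + 11/34 = 79/34
2 + 1/(79/34) = 2 + 34/79 = 192/79
1 + 1/(192/79) = 1 + 79/192 = 271/192
0 + 1/(271/192) = 0 + 192/271 = 192/271

192/271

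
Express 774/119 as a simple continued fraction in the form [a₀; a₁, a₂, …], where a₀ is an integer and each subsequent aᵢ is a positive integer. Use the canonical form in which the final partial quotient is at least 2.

774 ÷ 119 → quotient 6, remainder 60
119 ÷ 60 → quotient 1, remainder 59
60 ÷ 59 → quotient 1, remainder 1
59 ÷ 1 → quotient 59, remainder 0

[6; 1, 1, 59]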